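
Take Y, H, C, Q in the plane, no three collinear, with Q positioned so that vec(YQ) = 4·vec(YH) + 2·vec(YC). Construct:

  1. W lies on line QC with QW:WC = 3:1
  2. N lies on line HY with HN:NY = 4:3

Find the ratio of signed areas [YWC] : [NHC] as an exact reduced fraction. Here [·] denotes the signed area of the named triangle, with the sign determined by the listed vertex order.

Set Y = (0, 0), H = (1, 0), C = (0, 1), Q = (4, 2); any affine frame gives the same invariant.
1. W lies on line QC with QW:WC = 3:1 ⇒ W = (1, 5/4)
2. N lies on line HY with HN:NY = 4:3 ⇒ N = (3/7, 0)
2·[YWC] = 1, 2·[NHC] = 4/7
[YWC]:[NHC] = 1:4/7 = 7/4

[YWC]:[NHC] = 7/4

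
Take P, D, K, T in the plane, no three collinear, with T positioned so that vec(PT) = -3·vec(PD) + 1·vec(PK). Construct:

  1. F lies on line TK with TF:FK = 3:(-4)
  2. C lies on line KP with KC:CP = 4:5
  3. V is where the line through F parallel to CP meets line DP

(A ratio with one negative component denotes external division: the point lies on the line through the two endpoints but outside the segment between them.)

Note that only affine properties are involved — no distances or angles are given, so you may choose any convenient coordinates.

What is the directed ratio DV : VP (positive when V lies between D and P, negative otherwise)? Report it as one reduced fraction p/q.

Set P = (0, 0), D = (1, 0), K = (0, 1), T = (-3, 1); any affine frame gives the same invariant.
1. F lies on line TK with TF:FK = 3:(-4) ⇒ F = (-12, 1)
2. C lies on line KP with KC:CP = 4:5 ⇒ C = (0, 5/9)
3. V is where the line through F parallel to CP meets line DP ⇒ V = (-12, 0)
V = D + t·(P−D) with t = 13, so DV:VP = t:(1−t) = 13:-12

DV:VP = -13/12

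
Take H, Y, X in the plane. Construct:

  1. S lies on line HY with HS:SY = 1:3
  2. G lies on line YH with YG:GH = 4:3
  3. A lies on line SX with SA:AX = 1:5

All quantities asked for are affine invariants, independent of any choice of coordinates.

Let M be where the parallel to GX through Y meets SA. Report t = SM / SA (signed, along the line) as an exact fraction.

Assign H = (0, 0), Y = (1, 0), X = (0, 1) — the answer is frame-independent, so this choice is without loss of generality.
1. S lies on line HY with HS:SY = 1:3 ⇒ S = (1/4, 0)
2. G lies on line YH with YG:GH = 4:3 ⇒ G = (3/7, 0)
3. A lies on line SX with SA:AX = 1:5 ⇒ A = (5/24, 1/6)
through Y parallel to GX: direction (-3/7, 1); meets SA at M = (-4/5, 21/5)
M = S + t·(A−S) with t = 126/5

t = 126/5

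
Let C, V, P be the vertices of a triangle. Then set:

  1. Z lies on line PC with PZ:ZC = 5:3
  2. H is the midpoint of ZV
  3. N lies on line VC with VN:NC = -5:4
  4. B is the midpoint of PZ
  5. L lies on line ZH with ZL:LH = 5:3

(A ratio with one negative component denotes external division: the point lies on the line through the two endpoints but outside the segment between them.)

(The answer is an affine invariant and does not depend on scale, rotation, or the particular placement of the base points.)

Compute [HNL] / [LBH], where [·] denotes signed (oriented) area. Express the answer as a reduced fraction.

Choose coordinates C = (0, 0), V = (1, 0), P = (0, 1).
1. Z lies on line PC with PZ:ZC = 5:3 ⇒ Z = (0, 3/8)
2. H is the midpoint of ZV ⇒ H = (1/2, 3/16)
3. N lies on line VC with VN:NC = -5:4 ⇒ N = (-4, 0)
4. B is the midpoint of PZ ⇒ B = (0, 11/16)
5. L lies on line ZH with ZL:LH = 5:3 ⇒ L = (5/16, 33/128)
2·[HNL] = -45/128, 2·[LBH] = -15/256
[HNL]:[LBH] = -45/128:-15/256 = 6

[HNL]:[LBH] = 6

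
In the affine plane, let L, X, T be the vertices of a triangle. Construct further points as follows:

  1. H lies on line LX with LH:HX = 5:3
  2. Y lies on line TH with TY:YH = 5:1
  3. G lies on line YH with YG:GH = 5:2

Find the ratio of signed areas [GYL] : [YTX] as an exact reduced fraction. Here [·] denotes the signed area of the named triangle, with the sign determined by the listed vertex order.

[GYL]:[YTX] = -5/21

Set L = (0, 0), X = (1, 0), T = (0, 1); any affine frame gives the same invariant.
1. H lies on line LX with LH:HX = 5:3 ⇒ H = (5/8, 0)
2. Y lies on line TH with TY:YH = 5:1 ⇒ Y = (25/48, 1/6)
3. G lies on line YH with YG:GH = 5:2 ⇒ G = (25/42, 1/21)
2·[GYL] = 25/336, 2·[YTX] = -5/16
[GYL]:[YTX] = 25/336:-5/16 = -5/21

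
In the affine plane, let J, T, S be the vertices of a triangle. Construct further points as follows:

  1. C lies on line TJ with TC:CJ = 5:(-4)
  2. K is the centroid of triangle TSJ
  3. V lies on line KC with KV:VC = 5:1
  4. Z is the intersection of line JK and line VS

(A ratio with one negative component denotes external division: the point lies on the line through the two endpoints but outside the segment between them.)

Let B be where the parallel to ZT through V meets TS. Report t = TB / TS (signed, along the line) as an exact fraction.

t = 10/3

Work in coordinates with J = (0, 0), T = (1, 0), S = (0, 1).
1. C lies on line TJ with TC:CJ = 5:(-4) ⇒ C = (-4, 0)
2. K is the centroid of triangle TSJ ⇒ K = (1/3, 1/3)
3. V lies on line KC with KV:VC = 5:1 ⇒ V = (-59/18, 1/18)
4. Z is the intersection of line JK and line VS ⇒ Z = (59/42, 59/42)
through V parallel to ZT: direction (-17/42, -59/42); meets TS at B = (-7/3, 10/3)
B = T + t·(S−T) with t = 10/3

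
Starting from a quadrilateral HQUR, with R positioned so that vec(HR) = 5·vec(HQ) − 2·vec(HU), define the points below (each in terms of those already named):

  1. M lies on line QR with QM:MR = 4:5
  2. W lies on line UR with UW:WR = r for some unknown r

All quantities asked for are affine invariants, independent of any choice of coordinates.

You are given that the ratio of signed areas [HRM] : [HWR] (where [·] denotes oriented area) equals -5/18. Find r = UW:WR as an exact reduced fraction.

r = 1/4

Set H = (0, 0), Q = (1, 0), U = (0, 1), R = (5, -2); any affine frame gives the same invariant.
1. M lies on line QR with QM:MR = 4:5 ⇒ M = (25/9, -8/9)
2. With UW:WR = r, write λ = r/(r+1) so W = U + λ·(R−U); W is affine-linear in λ
Every point depending on W is an affine combination of W and λ-independent points, so each such coordinate is linear in λ; the λ² term in each signed area is a multiple of (R−U)×(R−U) = 0, so 2·[HRM] and 2·[HWR] are each linear in λ. Evaluating at λ=0 and λ=1:
  2·[HRM] = 10/9,   2·[HWR] = 5·λ − 5
So [HRM]:[HWR] = (10/9) / (5·λ − 5). Setting this equal to -5/18:
  10/9 = -5/18·(5·λ − 5)  ⇒  λ = 1/5
Then r = λ/(1−λ) = (1/5)/(4/5) = 1/4. Check: with r = 1/4, W = (1, 2/5) and [HRM]:[HWR] = -5/18 as required.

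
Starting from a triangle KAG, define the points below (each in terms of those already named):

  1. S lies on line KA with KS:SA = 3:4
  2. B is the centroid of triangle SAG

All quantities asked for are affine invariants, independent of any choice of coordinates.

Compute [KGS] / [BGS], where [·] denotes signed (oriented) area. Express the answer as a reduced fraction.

Assign K = (0, 0), A = (1, 0), G = (0, 1) — the answer is frame-independent, so this choice is without loss of generality.
1. S lies on line KA with KS:SA = 3:4 ⇒ S = (3/7, 0)
2. B is the centroid of triangle SAG ⇒ B = (10/21, 1/3)
2·[KGS] = -3/7, 2·[BGS] = 4/21
[KGS]:[BGS] = -3/7:4/21 = -9/4

[KGS]:[BGS] = -9/4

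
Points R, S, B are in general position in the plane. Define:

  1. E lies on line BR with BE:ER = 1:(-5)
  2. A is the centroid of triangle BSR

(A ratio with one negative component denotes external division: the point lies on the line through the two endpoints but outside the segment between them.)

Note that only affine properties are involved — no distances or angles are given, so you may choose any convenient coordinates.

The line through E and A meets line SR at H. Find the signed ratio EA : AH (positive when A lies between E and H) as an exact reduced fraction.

EA:AH = 11/4

Assign R = (0, 0), S = (1, 0), B = (0, 1) — the answer is frame-independent, so this choice is without loss of generality.
1. E lies on line BR with BE:ER = 1:(-5) ⇒ E = (0, 5/4)
2. A is the centroid of triangle BSR ⇒ A = (1/3, 1/3)
line EA meets SR at H = (5/11, 0)
A = E + t·(H−E) with t = 11/15, so EA:AH = 11/15:4/15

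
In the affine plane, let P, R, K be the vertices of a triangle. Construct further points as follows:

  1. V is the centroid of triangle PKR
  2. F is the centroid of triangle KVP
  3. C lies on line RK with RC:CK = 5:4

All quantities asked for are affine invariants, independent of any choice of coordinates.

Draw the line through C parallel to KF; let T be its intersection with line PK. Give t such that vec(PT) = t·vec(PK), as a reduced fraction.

Set P = (0, 0), R = (1, 0), K = (0, 1); any affine frame gives the same invariant.
1. V is the centroid of triangle PKR ⇒ V = (1/3, 1/3)
2. F is the centroid of triangle KVP ⇒ F = (1/9, 4/9)
3. C lies on line RK with RC:CK = 5:4 ⇒ C = (4/9, 5/9)
through C parallel to KF: direction (1/9, -5/9); meets PK at T = (0, 25/9)
T = P + t·(K−P) with t = 25/9

t = 25/9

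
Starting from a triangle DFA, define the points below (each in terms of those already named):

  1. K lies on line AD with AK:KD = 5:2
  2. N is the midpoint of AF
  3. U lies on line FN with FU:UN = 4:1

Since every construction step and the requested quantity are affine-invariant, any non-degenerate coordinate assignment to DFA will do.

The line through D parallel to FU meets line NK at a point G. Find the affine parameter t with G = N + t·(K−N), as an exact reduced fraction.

t = 7/5

Assign D = (0, 0), F = (1, 0), A = (0, 1) — the answer is frame-independent, so this choice is without loss of generality.
1. K lies on line AD with AK:KD = 5:2 ⇒ K = (0, 2/7)
2. N is the midpoint of AF ⇒ N = (1/2, 1/2)
3. U lies on line FN with FU:UN = 4:1 ⇒ U = (3/5, 2/5)
through D parallel to FU: direction (-2/5, 2/5); meets NK at G = (-1/5, 1/5)
G = N + t·(K−N) with t = 7/5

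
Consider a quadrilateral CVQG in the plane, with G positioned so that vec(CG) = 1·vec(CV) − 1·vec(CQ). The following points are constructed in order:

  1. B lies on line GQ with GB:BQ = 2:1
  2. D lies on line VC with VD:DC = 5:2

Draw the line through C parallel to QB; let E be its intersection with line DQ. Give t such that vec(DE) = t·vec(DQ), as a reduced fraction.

Assign C = (0, 0), V = (1, 0), Q = (0, 1), G = (1, -1) — the answer is frame-independent, so this choice is without loss of generality.
1. B lies on line GQ with GB:BQ = 2:1 ⇒ B = (1/3, 1/3)
2. D lies on line VC with VD:DC = 5:2 ⇒ D = (2/7, 0)
through C parallel to QB: direction (1/3, -2/3); meets DQ at E = (2/3, -4/3)
E = D + t·(Q−D) with t = -4/3

t = -4/3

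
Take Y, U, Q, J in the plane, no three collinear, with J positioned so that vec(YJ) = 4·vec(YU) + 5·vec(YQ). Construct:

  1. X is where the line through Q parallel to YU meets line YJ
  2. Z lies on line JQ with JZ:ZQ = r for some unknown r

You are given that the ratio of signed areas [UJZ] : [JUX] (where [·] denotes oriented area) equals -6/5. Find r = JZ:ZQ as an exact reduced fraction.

r = 3/2

Choose coordinates Y = (0, 0), U = (1, 0), Q = (0, 1), J = (4, 5).
1. X is where the line through Q parallel to YU meets line YJ ⇒ X = (4/5, 1)
2. With JZ:ZQ = r, write λ = r/(r+1) so Z = J + λ·(Q−J); Z is affine-linear in λ
Every point depending on Z is an affine combination of Z and λ-independent points, so each such coordinate is linear in λ; the λ² term in each signed area is a multiple of (Q−J)×(Q−J) = 0, so 2·[UJZ] and 2·[JUX] are each linear in λ. Evaluating at λ=0 and λ=1:
  2·[UJZ] = 8·λ,   2·[JUX] = -4
So [UJZ]:[JUX] = (8·λ) / (-4). Setting this equal to -6/5:
  8·λ = -6/5·(-4)  ⇒  λ = 3/5
Then r = λ/(1−λ) = (3/5)/(2/5) = 3/2. Check: with r = 3/2, Z = (8/5, 13/5) and [UJZ]:[JUX] = -6/5 as required.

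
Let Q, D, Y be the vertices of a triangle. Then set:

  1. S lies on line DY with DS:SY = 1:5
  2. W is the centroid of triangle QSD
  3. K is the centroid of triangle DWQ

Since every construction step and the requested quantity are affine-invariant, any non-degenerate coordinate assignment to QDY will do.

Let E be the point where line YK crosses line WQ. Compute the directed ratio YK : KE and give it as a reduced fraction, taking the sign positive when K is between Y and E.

Choose coordinates Q = (0, 0), D = (1, 0), Y = (0, 1).
1. S lies on line DY with DS:SY = 1:5 ⇒ S = (5/6, 1/6)
2. W is the centroid of triangle QSD ⇒ W = (11/18, 1/18)
3. K is the centroid of triangle DWQ ⇒ K = (29/54, 1/54)
line YK meets WQ at E = (319/612, 29/612)
K = Y + t·(E−Y) with t = 34/33, so YK:KE = 34/33:-1/33

YK:KE = -34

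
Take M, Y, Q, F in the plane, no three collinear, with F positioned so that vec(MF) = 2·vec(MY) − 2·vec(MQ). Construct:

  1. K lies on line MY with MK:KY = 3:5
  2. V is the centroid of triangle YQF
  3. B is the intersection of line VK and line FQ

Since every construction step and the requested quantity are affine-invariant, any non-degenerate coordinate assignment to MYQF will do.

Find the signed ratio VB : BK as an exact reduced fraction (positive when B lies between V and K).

Set M = (0, 0), Y = (1, 0), Q = (0, 1), F = (2, -2); any affine frame gives the same invariant.
1. K lies on line MY with MK:KY = 3:5 ⇒ K = (3/8, 0)
2. V is the centroid of triangle YQF ⇒ V = (1, -1/3)
3. B is the intersection of line VK and line FQ ⇒ B = (24/29, -7/29)
B = V + t·(K−V) with t = 8/29, so VB:BK = t:(1−t) = 8/29:21/29

VB:BK = 8/21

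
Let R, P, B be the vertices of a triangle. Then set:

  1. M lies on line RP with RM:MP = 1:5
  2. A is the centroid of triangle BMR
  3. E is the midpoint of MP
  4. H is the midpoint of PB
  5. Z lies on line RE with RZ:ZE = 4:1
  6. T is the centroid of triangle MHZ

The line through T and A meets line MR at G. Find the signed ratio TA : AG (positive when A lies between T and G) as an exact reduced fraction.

TA:AG = -1/2

Assign R = (0, 0), P = (1, 0), B = (0, 1) — the answer is frame-independent, so this choice is without loss of generality.
1. M lies on line RP with RM:MP = 1:5 ⇒ M = (1/6, 0)
2. A is the centroid of triangle BMR ⇒ A = (1/18, 1/3)
3. E is the midpoint of MP ⇒ E = (7/12, 0)
4. H is the midpoint of PB ⇒ H = (1/2, 1/2)
5. Z lies on line RE with RZ:ZE = 4:1 ⇒ Z = (7/15, 0)
6. T is the centroid of triangle MHZ ⇒ T = (17/45, 1/6)
line TA meets MR at G = (7/10, 0)
A = T + t·(G−T) with t = -1, so TA:AG = -1:2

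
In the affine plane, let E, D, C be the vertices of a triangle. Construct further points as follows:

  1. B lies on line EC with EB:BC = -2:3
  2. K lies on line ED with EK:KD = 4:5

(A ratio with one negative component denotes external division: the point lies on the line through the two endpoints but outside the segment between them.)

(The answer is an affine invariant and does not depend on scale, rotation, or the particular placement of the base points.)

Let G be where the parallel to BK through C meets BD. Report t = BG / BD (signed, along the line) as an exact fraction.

Work in coordinates with E = (0, 0), D = (1, 0), C = (0, 1).
1. B lies on line EC with EB:BC = -2:3 ⇒ B = (0, -2)
2. K lies on line ED with EK:KD = 4:5 ⇒ K = (4/9, 0)
through C parallel to BK: direction (4/9, 2); meets BD at G = (-6/5, -22/5)
G = B + t·(D−B) with t = -6/5

t = -6/5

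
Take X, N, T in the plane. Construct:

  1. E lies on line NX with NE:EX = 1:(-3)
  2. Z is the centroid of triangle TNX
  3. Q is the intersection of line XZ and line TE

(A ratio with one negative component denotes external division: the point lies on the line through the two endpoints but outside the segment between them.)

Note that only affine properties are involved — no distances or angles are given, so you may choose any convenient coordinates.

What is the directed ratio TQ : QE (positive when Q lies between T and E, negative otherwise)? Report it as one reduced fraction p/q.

Set X = (0, 0), N = (1, 0), T = (0, 1); any affine frame gives the same invariant.
1. E lies on line NX with NE:EX = 1:(-3) ⇒ E = (3/2, 0)
2. Z is the centroid of triangle TNX ⇒ Z = (1/3, 1/3)
3. Q is the intersection of line XZ and line TE ⇒ Q = (3/5, 3/5)
Q = T + t·(E−T) with t = 2/5, so TQ:QE = t:(1−t) = 2/5:3/5

TQ:QE = 2/3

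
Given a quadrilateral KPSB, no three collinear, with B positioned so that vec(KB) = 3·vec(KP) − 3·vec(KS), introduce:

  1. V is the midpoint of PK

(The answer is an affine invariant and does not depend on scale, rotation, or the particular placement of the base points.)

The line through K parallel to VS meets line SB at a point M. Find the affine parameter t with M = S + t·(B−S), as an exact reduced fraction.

t = -1/2

Choose coordinates K = (0, 0), P = (1, 0), S = (0, 1), B = (3, -3).
1. V is the midpoint of PK ⇒ V = (1/2, 0)
through K parallel to VS: direction (-1/2, 1); meets SB at M = (-3/2, 3)
M = S + t·(B−S) with t = -1/2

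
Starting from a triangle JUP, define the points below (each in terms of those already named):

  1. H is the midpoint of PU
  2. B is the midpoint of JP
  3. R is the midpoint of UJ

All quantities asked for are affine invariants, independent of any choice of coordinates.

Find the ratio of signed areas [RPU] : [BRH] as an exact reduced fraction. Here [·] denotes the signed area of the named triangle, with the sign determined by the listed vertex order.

Set J = (0, 0), U = (1, 0), P = (0, 1); any affine frame gives the same invariant.
1. H is the midpoint of PU ⇒ H = (1/2, 1/2)
2. B is the midpoint of JP ⇒ B = (0, 1/2)
3. R is the midpoint of UJ ⇒ R = (1/2, 0)
2·[RPU] = -1/2, 2·[BRH] = 1/4
[RPU]:[BRH] = -1/2:1/4 = -2

[RPU]:[BRH] = -2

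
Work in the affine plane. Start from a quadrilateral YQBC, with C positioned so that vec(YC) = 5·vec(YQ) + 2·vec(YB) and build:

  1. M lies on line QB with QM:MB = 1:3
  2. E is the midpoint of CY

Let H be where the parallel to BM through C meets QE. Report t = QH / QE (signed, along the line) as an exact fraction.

Work in coordinates with Y = (0, 0), Q = (1, 0), B = (0, 1), C = (5, 2).
1. M lies on line QB with QM:MB = 1:3 ⇒ M = (3/4, 1/4)
2. E is the midpoint of CY ⇒ E = (5/2, 1)
through C parallel to BM: direction (3/4, -3/4); meets QE at H = (23/5, 12/5)
H = Q + t·(E−Q) with t = 12/5

t = 12/5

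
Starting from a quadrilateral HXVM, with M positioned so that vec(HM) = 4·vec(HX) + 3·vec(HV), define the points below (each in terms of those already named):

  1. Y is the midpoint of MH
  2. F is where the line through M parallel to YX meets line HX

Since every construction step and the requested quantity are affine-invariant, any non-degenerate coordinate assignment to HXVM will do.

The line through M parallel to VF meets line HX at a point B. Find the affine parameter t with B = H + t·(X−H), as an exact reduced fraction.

Set H = (0, 0), X = (1, 0), V = (0, 1), M = (4, 3); any affine frame gives the same invariant.
1. Y is the midpoint of MH ⇒ Y = (2, 3/2)
2. F is where the line through M parallel to YX meets line HX ⇒ F = (2, 0)
through M parallel to VF: direction (2, -1); meets HX at B = (10, 0)
B = H + t·(X−H) with t = 10

t = 10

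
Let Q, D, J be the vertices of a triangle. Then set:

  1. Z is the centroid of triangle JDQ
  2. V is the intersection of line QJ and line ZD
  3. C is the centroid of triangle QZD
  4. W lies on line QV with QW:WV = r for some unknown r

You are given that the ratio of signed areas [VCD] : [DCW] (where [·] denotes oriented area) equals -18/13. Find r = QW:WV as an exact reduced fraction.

r = 5

Set Q = (0, 0), D = (1, 0), J = (0, 1); any affine frame gives the same invariant.
1. Z is the centroid of triangle JDQ ⇒ Z = (1/3, 1/3)
2. V is the intersection of line QJ and line ZD ⇒ V = (0, 1/2)
3. C is the centroid of triangle QZD ⇒ C = (4/9, 1/9)
4. With QW:WV = r, write λ = r/(r+1) so W = Q + λ·(V−Q); W is affine-linear in λ
Every point depending on W is an affine combination of W and λ-independent points, so each such coordinate is linear in λ; the λ² term in each signed area is a multiple of (V−Q)×(V−Q) = 0, so 2·[VCD] and 2·[DCW] are each linear in λ. Evaluating at λ=0 and λ=1:
  2·[VCD] = 1/6,   2·[DCW] = -5/18·λ + 1/9
So [VCD]:[DCW] = (1/6) / (-5/18·λ + 1/9). Setting this equal to -18/13:
  1/6 = -18/13·(-5/18·λ + 1/9)  ⇒  λ = 5/6
Then r = λ/(1−λ) = (5/6)/(1/6) = 5. Check: with r = 5, W = (0, 5/12) and [VCD]:[DCW] = -18/13 as required.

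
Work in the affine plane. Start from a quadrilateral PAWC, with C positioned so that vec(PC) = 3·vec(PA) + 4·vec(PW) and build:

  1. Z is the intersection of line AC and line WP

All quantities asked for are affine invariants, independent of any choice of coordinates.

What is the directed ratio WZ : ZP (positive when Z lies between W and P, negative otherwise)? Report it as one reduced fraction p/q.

WZ:ZP = -3/2

Choose coordinates P = (0, 0), A = (1, 0), W = (0, 1), C = (3, 4).
1. Z is the intersection of line AC and line WP ⇒ Z = (0, -2)
Z = W + t·(P−W) with t = 3, so WZ:ZP = t:(1−t) = 3:-2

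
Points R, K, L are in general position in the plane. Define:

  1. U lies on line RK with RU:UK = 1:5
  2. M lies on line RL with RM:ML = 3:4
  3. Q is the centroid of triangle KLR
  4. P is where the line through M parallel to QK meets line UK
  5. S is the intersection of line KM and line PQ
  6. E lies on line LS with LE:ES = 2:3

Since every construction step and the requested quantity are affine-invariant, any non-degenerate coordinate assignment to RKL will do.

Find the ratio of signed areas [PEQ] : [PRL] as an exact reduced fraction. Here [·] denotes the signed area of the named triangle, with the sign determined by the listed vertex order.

Assign R = (0, 0), K = (1, 0), L = (0, 1) — the answer is frame-independent, so this choice is without loss of generality.
1. U lies on line RK with RU:UK = 1:5 ⇒ U = (1/6, 0)
2. M lies on line RL with RM:ML = 3:4 ⇒ M = (0, 3/7)
3. Q is the centroid of triangle KLR ⇒ Q = (1/3, 1/3)
4. P is where the line through M parallel to QK meets line UK ⇒ P = (6/7, 0)
5. S is the intersection of line KM and line PQ ⇒ S = (9/16, 3/16)
6. E lies on line LS with LE:ES = 2:3 ⇒ E = (9/40, 27/40)
2·[PEQ] = 1/7, 2·[PRL] = -6/7
[PEQ]:[PRL] = 1/7:-6/7 = -1/6

[PEQ]:[PRL] = -1/6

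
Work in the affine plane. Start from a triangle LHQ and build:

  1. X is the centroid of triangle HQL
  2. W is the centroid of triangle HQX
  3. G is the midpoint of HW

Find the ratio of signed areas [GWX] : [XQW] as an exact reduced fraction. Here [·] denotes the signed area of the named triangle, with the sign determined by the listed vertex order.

[GWX]:[XQW] = -1/2

Set L = (0, 0), H = (1, 0), Q = (0, 1); any affine frame gives the same invariant.
1. X is the centroid of triangle HQL ⇒ X = (1/3, 1/3)
2. W is the centroid of triangle HQX ⇒ W = (4/9, 4/9)
3. G is the midpoint of HW ⇒ G = (13/18, 2/9)
2·[GWX] = 1/18, 2·[XQW] = -1/9
[GWX]:[XQW] = 1/18:-1/9 = -1/2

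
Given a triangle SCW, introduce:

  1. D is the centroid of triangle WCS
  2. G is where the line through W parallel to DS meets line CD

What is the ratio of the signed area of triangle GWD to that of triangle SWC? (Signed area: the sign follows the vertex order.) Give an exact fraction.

[GWD]:[SWC] = 1/3

Choose coordinates S = (0, 0), C = (1, 0), W = (0, 1).
1. D is the centroid of triangle WCS ⇒ D = (1/3, 1/3)
2. G is where the line through W parallel to DS meets line CD ⇒ G = (-1/3, 2/3)
2·[GWD] = -1/3, 2·[SWC] = -1
[GWD]:[SWC] = -1/3:-1 = 1/3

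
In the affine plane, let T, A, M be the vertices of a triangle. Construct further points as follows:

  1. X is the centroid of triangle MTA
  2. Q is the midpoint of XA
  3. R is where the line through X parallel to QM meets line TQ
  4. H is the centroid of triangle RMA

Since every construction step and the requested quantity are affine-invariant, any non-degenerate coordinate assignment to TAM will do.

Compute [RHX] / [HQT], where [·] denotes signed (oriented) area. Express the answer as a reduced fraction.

[RHX]:[HQT] = -1/4

Work in coordinates with T = (0, 0), A = (1, 0), M = (0, 1).
1. X is the centroid of triangle MTA ⇒ X = (1/3, 1/3)
2. Q is the midpoint of XA ⇒ Q = (2/3, 1/6)
3. R is where the line through X parallel to QM meets line TQ ⇒ R = (1/2, 1/8)
4. H is the centroid of triangle RMA ⇒ H = (1/2, 3/8)
2·[RHX] = 1/24, 2·[HQT] = -1/6
[RHX]:[HQT] = 1/24:-1/6 = -1/4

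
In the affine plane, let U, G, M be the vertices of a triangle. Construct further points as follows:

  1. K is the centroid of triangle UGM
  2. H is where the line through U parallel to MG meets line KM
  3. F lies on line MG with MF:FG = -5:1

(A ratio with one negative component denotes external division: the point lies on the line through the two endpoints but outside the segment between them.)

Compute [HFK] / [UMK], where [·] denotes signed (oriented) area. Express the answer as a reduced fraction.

Work in coordinates with U = (0, 0), G = (1, 0), M = (0, 1).
1. K is the centroid of triangle UGM ⇒ K = (1/3, 1/3)
2. H is where the line through U parallel to MG meets line KM ⇒ H = (1, -1)
3. F lies on line MG with MF:FG = -5:1 ⇒ F = (5/4, -1/4)
2·[HFK] = 5/6, 2·[UMK] = -1/3
[HFK]:[UMK] = 5/6:-1/3 = -5/2

[HFK]:[UMK] = -5/2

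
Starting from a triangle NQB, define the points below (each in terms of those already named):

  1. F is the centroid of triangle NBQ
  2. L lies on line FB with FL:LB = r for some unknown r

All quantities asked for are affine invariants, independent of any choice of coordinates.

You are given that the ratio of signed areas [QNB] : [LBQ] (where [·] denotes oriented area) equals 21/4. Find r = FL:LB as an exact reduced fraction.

Work in coordinates with N = (0, 0), Q = (1, 0), B = (0, 1).
1. F is the centroid of triangle NBQ ⇒ F = (1/3, 1/3)
2. With FL:LB = r, write λ = r/(r+1) so L = F + λ·(B−F); L is affine-linear in λ
Every point depending on L is an affine combination of L and λ-independent points, so each such coordinate is linear in λ; the λ² term in each signed area is a multiple of (B−F)×(B−F) = 0, so 2·[QNB] and 2·[LBQ] are each linear in λ. Evaluating at λ=0 and λ=1:
  2·[QNB] = -1,   2·[LBQ] = 1/3·λ − 1/3
So [QNB]:[LBQ] = (-1) / (1/3·λ − 1/3). Setting this equal to 21/4:
  -1 = 21/4·(1/3·λ − 1/3)  ⇒  λ = 3/7
Then r = λ/(1−λ) = (3/7)/(4/7) = 3/4. Check: with r = 3/4, L = (4/21, 13/21) and [QNB]:[LBQ] = 21/4 as required.

r = 3/4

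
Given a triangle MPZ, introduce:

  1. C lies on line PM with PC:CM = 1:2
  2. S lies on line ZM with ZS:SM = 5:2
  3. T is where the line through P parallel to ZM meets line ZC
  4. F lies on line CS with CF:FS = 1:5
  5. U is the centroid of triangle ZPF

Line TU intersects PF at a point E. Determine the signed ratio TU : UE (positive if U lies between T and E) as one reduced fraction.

TU:UE = -67/25

Work in coordinates with M = (0, 0), P = (1, 0), Z = (0, 1).
1. C lies on line PM with PC:CM = 1:2 ⇒ C = (2/3, 0)
2. S lies on line ZM with ZS:SM = 5:2 ⇒ S = (0, 2/7)
3. T is where the line through P parallel to ZM meets line ZC ⇒ T = (1, -1/2)
4. F lies on line CS with CF:FS = 1:5 ⇒ F = (5/9, 1/21)
5. U is the centroid of triangle ZPF ⇒ U = (14/27, 22/63)
line TU meets PF at E = (421/603, 13/402)
U = T + t·(E−T) with t = 67/42, so TU:UE = 67/42:-25/42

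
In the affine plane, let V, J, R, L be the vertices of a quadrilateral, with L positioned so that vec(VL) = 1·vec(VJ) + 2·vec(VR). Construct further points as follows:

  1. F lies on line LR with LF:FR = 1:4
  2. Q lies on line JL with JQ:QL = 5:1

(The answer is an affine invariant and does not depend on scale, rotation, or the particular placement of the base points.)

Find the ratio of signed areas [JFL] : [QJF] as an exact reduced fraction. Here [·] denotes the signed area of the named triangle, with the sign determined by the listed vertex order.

[JFL]:[QJF] = 6/5

Choose coordinates V = (0, 0), J = (1, 0), R = (0, 1), L = (1, 2).
1. F lies on line LR with LF:FR = 1:4 ⇒ F = (4/5, 9/5)
2. Q lies on line JL with JQ:QL = 5:1 ⇒ Q = (1, 5/3)
2·[JFL] = -2/5, 2·[QJF] = -1/3
[JFL]:[QJF] = -2/5:-1/3 = 6/5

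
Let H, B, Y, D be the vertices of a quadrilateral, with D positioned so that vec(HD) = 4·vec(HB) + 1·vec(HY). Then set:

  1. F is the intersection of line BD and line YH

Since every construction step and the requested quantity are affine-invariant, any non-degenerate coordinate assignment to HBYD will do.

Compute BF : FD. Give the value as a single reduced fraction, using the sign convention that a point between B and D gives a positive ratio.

Choose coordinates H = (0, 0), B = (1, 0), Y = (0, 1), D = (4, 1).
1. F is the intersection of line BD and line YH ⇒ F = (0, -1/3)
F = B + t·(D−B) with t = -1/3, so BF:FD = t:(1−t) = -1/3:4/3

BF:FD = -1/4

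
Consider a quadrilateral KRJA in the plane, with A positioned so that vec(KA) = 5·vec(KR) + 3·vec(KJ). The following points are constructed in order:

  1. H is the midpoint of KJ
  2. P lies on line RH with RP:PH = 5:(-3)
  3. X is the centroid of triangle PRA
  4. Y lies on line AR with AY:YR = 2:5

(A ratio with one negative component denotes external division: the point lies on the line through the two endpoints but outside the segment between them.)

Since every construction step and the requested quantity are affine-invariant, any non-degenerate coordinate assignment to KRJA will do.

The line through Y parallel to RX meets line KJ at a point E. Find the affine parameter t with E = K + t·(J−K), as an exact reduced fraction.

Choose coordinates K = (0, 0), R = (1, 0), J = (0, 1), A = (5, 3).
1. H is the midpoint of KJ ⇒ H = (0, 1/2)
2. P lies on line RH with RP:PH = 5:(-3) ⇒ P = (-3/2, 5/4)
3. X is the centroid of triangle PRA ⇒ X = (3/2, 17/12)
4. Y lies on line AR with AY:YR = 2:5 ⇒ Y = (27/7, 15/7)
through Y parallel to RX: direction (1/2, 17/12); meets KJ at E = (0, -123/14)
E = K + t·(J−K) with t = -123/14

t = -123/14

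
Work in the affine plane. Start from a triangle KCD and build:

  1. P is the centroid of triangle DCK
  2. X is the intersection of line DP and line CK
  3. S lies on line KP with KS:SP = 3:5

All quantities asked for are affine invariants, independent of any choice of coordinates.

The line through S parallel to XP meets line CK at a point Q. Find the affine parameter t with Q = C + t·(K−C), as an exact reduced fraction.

t = 13/16

Work in coordinates with K = (0, 0), C = (1, 0), D = (0, 1).
1. P is the centroid of triangle DCK ⇒ P = (1/3, 1/3)
2. X is the intersection of line DP and line CK ⇒ X = (1/2, 0)
3. S lies on line KP with KS:SP = 3:5 ⇒ S = (1/8, 1/8)
through S parallel to XP: direction (-1/6, 1/3); meets CK at Q = (3/16, 0)
Q = C + t·(K−C) with t = 13/16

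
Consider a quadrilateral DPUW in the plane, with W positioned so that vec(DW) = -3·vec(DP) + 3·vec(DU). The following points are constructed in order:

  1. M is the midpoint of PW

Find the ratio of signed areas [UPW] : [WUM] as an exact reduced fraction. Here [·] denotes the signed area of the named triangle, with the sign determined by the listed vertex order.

[UPW]:[WUM] = 2

Assign D = (0, 0), P = (1, 0), U = (0, 1), W = (-3, 3) — the answer is frame-independent, so this choice is without loss of generality.
1. M is the midpoint of PW ⇒ M = (-1, 3/2)
2·[UPW] = -1, 2·[WUM] = -1/2
[UPW]:[WUM] = -1:-1/2 = 2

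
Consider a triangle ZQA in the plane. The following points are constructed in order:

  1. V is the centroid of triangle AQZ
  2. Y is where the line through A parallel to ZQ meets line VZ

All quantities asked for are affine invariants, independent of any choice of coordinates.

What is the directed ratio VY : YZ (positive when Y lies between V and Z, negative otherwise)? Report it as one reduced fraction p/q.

Work in coordinates with Z = (0, 0), Q = (1, 0), A = (0, 1).
1. V is the centroid of triangle AQZ ⇒ V = (1/3, 1/3)
2. Y is where the line through A parallel to ZQ meets line VZ ⇒ Y = (1, 1)
Y = V + t·(Z−V) with t = -2, so VY:YZ = t:(1−t) = -2:3

VY:YZ = -2/3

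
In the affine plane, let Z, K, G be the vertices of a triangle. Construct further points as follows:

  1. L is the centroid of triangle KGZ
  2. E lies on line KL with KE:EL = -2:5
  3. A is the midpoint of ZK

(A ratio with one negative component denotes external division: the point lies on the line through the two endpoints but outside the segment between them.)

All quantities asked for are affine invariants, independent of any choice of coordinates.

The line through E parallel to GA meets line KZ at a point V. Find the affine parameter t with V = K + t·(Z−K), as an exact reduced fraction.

Assign Z = (0, 0), K = (1, 0), G = (0, 1) — the answer is frame-independent, so this choice is without loss of generality.
1. L is the centroid of triangle KGZ ⇒ L = (1/3, 1/3)
2. E lies on line KL with KE:EL = -2:5 ⇒ E = (13/9, -2/9)
3. A is the midpoint of ZK ⇒ A = (1/2, 0)
through E parallel to GA: direction (1/2, -1); meets KZ at V = (4/3, 0)
V = K + t·(Z−K) with t = -1/3

t = -1/3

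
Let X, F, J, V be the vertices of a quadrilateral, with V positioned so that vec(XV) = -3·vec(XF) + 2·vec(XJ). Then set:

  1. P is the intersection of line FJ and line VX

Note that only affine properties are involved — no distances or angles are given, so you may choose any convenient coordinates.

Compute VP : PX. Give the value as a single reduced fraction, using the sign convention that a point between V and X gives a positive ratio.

Choose coordinates X = (0, 0), F = (1, 0), J = (0, 1), V = (-3, 2).
1. P is the intersection of line FJ and line VX ⇒ P = (3, -2)
P = V + t·(X−V) with t = 2, so VP:PX = t:(1−t) = 2:-1

VP:PX = -2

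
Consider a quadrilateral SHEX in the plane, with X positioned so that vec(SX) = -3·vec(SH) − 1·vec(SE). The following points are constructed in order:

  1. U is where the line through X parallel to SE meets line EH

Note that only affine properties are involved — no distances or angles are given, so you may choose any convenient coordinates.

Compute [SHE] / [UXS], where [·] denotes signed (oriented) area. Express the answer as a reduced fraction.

[SHE]:[UXS] = 1/15

Assign S = (0, 0), H = (1, 0), E = (0, 1), X = (-3, -1) — the answer is frame-independent, so this choice is without loss of generality.
1. U is where the line through X parallel to SE meets line EH ⇒ U = (-3, 4)
2·[SHE] = 1, 2·[UXS] = 15
[SHE]:[UXS] = 1:15 = 1/15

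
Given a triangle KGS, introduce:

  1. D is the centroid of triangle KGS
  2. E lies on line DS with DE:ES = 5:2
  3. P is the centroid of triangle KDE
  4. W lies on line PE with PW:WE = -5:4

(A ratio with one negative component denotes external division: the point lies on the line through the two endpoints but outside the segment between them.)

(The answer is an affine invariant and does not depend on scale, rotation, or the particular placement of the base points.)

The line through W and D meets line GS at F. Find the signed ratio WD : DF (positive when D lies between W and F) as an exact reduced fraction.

WD:DF = -37/7

Assign K = (0, 0), G = (1, 0), S = (0, 1) — the answer is frame-independent, so this choice is without loss of generality.
1. D is the centroid of triangle KGS ⇒ D = (1/3, 1/3)
2. E lies on line DS with DE:ES = 5:2 ⇒ E = (2/21, 17/21)
3. P is the centroid of triangle KDE ⇒ P = (1/7, 8/21)
4. W lies on line PE with PW:WE = -5:4 ⇒ W = (-2/21, 53/21)
line WD meets GS at F = (28/111, 83/111)
D = W + t·(F−W) with t = 37/30, so WD:DF = 37/30:-7/30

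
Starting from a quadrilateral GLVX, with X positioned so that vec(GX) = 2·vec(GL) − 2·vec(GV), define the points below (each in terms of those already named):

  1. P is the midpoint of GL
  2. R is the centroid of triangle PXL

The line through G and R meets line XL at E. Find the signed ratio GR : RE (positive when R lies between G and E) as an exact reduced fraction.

GR:RE = 5

Work in coordinates with G = (0, 0), L = (1, 0), V = (0, 1), X = (2, -2).
1. P is the midpoint of GL ⇒ P = (1/2, 0)
2. R is the centroid of triangle PXL ⇒ R = (7/6, -2/3)
line GR meets XL at E = (7/5, -4/5)
R = G + t·(E−G) with t = 5/6, so GR:RE = 5/6:1/6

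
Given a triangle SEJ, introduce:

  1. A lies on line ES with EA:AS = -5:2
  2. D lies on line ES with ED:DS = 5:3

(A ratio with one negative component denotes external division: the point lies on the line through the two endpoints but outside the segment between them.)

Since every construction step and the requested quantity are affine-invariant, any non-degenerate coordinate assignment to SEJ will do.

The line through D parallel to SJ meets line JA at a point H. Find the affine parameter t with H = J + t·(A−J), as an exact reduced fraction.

Set S = (0, 0), E = (1, 0), J = (0, 1); any affine frame gives the same invariant.
1. A lies on line ES with EA:AS = -5:2 ⇒ A = (-2/3, 0)
2. D lies on line ES with ED:DS = 5:3 ⇒ D = (3/8, 0)
through D parallel to SJ: direction (0, 1); meets JA at H = (3/8, 25/16)
H = J + t·(A−J) with t = -9/16

t = -9/16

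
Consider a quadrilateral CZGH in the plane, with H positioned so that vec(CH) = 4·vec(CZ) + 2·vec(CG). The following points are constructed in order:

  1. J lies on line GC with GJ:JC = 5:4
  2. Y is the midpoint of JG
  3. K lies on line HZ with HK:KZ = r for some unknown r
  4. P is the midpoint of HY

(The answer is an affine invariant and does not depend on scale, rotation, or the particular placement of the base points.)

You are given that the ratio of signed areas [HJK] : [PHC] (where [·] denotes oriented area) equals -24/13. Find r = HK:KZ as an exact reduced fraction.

Assign C = (0, 0), Z = (1, 0), G = (0, 1), H = (4, 2) — the answer is frame-independent, so this choice is without loss of generality.
1. J lies on line GC with GJ:JC = 5:4 ⇒ J = (0, 4/9)
2. Y is the midpoint of JG ⇒ Y = (0, 13/18)
3. With HK:KZ = r, write λ = r/(r+1) so K = H + λ·(Z−H); K is affine-linear in λ
4. P is the midpoint of HY ⇒ P = (2, 49/36)
Every point depending on K is an affine combination of K and λ-independent points, so each such coordinate is linear in λ; the λ² term in each signed area is a multiple of (Z−H)×(Z−H) = 0, so 2·[HJK] and 2·[PHC] are each linear in λ. Evaluating at λ=0 and λ=1:
  2·[HJK] = 10/3·λ,   2·[PHC] = -13/9
So [HJK]:[PHC] = (10/3·λ) / (-13/9). Setting this equal to -24/13:
  10/3·λ = -24/13·(-13/9)  ⇒  λ = 4/5
Then r = λ/(1−λ) = (4/5)/(1/5) = 4. Check: with r = 4, K = (8/5, 2/5) and [HJK]:[PHC] = -24/13 as required.

r = 4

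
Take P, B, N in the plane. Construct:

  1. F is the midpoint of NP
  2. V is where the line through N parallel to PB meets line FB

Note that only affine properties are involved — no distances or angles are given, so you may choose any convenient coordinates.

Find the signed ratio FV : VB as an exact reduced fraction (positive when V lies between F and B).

Assign P = (0, 0), B = (1, 0), N = (0, 1) — the answer is frame-independent, so this choice is without loss of generality.
1. F is the midpoint of NP ⇒ F = (0, 1/2)
2. V is where the line through N parallel to PB meets line FB ⇒ V = (-1, 1)
V = F + t·(B−F) with t = -1, so FV:VB = t:(1−t) = -1:2

FV:VB = -1/2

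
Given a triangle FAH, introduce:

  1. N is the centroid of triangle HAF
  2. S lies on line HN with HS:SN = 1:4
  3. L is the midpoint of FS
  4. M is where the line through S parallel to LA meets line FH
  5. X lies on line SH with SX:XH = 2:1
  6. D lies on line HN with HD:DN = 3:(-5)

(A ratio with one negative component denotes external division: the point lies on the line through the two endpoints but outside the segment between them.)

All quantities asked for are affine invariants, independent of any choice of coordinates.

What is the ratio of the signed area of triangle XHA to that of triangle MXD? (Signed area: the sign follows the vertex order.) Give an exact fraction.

Assign F = (0, 0), A = (1, 0), H = (0, 1) — the answer is frame-independent, so this choice is without loss of generality.
1. N is the centroid of triangle HAF ⇒ N = (1/3, 1/3)
2. S lies on line HN with HS:SN = 1:4 ⇒ S = (1/15, 13/15)
3. L is the midpoint of FS ⇒ L = (1/30, 13/30)
4. M is where the line through S parallel to LA meets line FH ⇒ M = (0, 26/29)
5. X lies on line SH with SX:XH = 2:1 ⇒ X = (1/45, 43/45)
6. D lies on line HN with HD:DN = 3:(-5) ⇒ D = (-1/2, 2)
2·[XHA] = -1/45, 2·[MXD] = 47/870
[XHA]:[MXD] = -1/45:47/870 = -58/141

[XHA]:[MXD] = -58/141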